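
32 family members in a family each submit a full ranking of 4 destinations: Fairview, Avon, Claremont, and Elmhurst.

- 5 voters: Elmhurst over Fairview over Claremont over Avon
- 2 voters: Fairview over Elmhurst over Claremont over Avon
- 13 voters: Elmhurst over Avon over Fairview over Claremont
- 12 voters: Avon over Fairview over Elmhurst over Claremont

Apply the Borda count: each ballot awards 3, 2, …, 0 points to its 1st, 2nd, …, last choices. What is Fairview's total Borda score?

Borda scores:
  Fairview: 5·2 + 2·3 + 13·1 + 12·2 = 53
  Avon: 5·0 + 2·0 + 13·2 + 12·3 = 62
  Claremont: 5·1 + 2·1 + 13·0 + 12·0 = 7
  Elmhurst: 5·3 + 2·2 + 13·3 + 12·1 = 70

53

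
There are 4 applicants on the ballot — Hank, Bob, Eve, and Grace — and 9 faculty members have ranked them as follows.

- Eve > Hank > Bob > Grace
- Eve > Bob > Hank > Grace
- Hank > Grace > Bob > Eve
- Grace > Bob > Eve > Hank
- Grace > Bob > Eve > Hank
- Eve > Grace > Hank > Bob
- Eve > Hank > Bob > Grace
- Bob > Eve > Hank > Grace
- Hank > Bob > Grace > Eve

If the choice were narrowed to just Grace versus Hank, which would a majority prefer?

Hank

Ballots ranking Grace above Hank: 3.
Ballots ranking Hank above Grace: 6.
Hank wins the head-to-head, 6–3.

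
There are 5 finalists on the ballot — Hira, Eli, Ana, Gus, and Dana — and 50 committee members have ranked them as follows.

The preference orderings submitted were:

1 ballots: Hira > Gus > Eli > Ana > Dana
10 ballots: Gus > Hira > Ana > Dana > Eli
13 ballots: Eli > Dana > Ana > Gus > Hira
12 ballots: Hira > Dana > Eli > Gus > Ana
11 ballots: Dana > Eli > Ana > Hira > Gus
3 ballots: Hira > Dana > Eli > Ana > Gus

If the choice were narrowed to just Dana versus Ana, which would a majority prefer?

Dana

Ballots ranking Dana above Ana: 13+12+11+3 = 39.
Ballots ranking Ana above Dana: 1+10 = 11.
Dana wins the head-to-head, 39–11.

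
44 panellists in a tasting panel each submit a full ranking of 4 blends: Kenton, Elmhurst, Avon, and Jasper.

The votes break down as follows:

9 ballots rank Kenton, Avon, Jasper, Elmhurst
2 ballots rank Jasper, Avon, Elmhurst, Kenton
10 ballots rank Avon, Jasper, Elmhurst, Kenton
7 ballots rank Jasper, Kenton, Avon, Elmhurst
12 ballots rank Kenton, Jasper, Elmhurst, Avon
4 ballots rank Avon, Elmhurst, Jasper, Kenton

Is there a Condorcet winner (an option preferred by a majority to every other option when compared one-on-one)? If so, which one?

Head-to-head results (44 voters total):
Kenton vs Elmhurst: Kenton wins 28–16.
Kenton vs Avon: Kenton wins 28–16.
Kenton vs Jasper: Jasper wins 23–21.
Elmhurst vs Avon: Avon wins 32–12.
Elmhurst vs Jasper: Jasper wins 40–4.
Avon vs Jasper: Avon wins 23–21.
No candidate beats all others: Kenton beats Avon beats Jasper beats Kenton, a majority cycle.

There is no Condorcet winner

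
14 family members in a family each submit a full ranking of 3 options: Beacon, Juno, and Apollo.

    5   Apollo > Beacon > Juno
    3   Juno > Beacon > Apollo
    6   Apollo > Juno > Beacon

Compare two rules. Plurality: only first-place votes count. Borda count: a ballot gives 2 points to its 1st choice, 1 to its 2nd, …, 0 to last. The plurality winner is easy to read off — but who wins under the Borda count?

Apollo

Plurality first-place counts: Beacon 0, Juno 3, Apollo 11 → Apollo.
Borda totals: Beacon 8, Juno 12, Apollo 22 → Apollo.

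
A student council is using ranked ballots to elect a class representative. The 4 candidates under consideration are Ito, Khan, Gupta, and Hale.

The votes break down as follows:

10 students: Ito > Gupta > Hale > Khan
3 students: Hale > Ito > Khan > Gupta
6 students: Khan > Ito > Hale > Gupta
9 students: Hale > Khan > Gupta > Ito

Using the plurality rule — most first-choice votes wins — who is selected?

First-place vote totals:
  Ito: 10
  Khan: 6
  Gupta: 0
  Hale: 12
Hale has the most first-place votes.

Hale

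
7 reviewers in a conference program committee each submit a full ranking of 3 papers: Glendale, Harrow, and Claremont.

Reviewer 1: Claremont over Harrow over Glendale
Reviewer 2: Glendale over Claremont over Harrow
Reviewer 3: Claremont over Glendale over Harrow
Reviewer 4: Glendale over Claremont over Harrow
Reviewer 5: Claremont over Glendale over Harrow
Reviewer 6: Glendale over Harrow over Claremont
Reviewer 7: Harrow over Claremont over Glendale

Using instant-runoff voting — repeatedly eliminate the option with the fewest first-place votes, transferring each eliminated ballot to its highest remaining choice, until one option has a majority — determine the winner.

Claremont

Round 1: Glendale 3, Claremont 3, Harrow 1. Harrow has the fewest and is eliminated.
Round 2: Claremont 4, Glendale 3. Claremont has a majority.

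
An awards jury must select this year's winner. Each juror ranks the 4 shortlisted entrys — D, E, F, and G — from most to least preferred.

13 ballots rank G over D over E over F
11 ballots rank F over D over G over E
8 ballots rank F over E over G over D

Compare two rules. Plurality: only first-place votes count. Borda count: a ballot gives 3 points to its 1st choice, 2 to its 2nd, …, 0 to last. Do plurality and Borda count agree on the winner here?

Plurality first-place counts: D 0, E 0, F 19, G 13 → F.
Borda totals: D 48, E 29, F 57, G 58 → G.
The two rules disagree: plurality picks F, Borda picks G.

No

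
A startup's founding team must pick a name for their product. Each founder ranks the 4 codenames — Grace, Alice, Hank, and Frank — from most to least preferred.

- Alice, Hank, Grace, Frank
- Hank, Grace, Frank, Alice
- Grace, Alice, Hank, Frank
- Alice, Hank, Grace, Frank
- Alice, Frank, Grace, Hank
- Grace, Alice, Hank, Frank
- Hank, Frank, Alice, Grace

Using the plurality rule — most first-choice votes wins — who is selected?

Alice

First-place vote totals:
  Grace: 2
  Alice: 3
  Hank: 2
  Frank: 0
Alice has the most first-place votes.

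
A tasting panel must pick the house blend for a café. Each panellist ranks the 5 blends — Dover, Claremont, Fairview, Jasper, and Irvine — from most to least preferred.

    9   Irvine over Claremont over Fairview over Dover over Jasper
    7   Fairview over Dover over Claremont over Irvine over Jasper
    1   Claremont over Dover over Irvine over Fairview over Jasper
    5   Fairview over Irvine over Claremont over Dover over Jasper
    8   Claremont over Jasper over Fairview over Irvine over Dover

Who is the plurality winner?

First-place vote totals:
  Dover: 0
  Claremont: 9
  Fairview: 12
  Jasper: 0
  Irvine: 9
Fairview has the most first-place votes.

Fairview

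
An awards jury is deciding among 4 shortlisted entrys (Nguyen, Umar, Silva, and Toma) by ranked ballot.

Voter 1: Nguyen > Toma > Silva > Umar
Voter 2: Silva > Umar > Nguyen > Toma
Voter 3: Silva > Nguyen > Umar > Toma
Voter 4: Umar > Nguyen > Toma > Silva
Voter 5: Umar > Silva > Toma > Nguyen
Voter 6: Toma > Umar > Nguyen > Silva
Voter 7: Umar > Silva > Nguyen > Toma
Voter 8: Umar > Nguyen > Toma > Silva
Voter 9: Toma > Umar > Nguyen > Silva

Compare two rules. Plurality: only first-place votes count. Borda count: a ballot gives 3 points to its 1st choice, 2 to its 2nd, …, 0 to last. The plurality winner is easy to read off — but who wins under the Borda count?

Plurality first-place counts: Nguyen 1, Umar 4, Silva 2, Toma 2 → Umar.
Borda totals: Nguyen 13, Umar 19, Silva 11, Toma 11 → Umar.

Umar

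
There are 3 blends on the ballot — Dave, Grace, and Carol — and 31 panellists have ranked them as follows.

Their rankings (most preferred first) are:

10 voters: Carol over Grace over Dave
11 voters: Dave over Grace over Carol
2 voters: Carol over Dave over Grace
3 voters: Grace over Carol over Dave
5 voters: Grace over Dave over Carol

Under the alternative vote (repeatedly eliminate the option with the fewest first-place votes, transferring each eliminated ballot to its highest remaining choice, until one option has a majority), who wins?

Dave

Round 1: Carol 12, Dave 11, Grace 8. Grace has the fewest and is eliminated.
Round 2: Dave 16, Carol 15. Dave has a majority.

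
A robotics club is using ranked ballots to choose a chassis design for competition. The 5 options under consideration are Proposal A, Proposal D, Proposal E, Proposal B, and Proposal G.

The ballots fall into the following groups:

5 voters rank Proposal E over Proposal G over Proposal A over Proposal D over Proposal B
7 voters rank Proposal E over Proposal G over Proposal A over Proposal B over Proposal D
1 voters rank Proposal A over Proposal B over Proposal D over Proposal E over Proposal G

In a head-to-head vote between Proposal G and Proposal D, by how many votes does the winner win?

11

Ballots ranking Proposal G above Proposal D: 5+7 = 12.
Ballots ranking Proposal D above Proposal G: 1.
Proposal G wins 12–1, a margin of 11.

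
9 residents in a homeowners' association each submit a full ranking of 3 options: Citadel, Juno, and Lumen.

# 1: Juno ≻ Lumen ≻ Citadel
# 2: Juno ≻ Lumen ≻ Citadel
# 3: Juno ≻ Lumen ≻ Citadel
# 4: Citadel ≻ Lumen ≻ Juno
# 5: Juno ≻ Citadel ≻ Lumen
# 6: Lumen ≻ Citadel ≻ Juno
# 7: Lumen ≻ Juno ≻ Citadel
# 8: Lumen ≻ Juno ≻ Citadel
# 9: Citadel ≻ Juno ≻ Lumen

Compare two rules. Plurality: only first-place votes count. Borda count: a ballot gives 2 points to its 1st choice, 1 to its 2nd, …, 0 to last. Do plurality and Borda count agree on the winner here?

Plurality first-place counts: Citadel 2, Juno 4, Lumen 3 → Juno.
Borda totals: Citadel 6, Juno 11, Lumen 10 → Juno.
The two rules agree on Juno.

Yes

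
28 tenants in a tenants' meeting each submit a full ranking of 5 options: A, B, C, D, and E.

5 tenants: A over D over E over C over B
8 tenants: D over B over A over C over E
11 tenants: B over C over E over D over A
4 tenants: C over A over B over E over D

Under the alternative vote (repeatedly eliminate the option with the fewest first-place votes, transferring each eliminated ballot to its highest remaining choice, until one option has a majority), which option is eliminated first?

Round 1: B 11, D 8, A 5, C 4, E 0. E has the fewest and is eliminated.
Round 2: B 11, D 8, A 5, C 4. C has the fewest and is eliminated.
Round 3: B 11, A 9, D 8. D has the fewest and is eliminated.
Round 4: B 19, A 9. B has a majority.

E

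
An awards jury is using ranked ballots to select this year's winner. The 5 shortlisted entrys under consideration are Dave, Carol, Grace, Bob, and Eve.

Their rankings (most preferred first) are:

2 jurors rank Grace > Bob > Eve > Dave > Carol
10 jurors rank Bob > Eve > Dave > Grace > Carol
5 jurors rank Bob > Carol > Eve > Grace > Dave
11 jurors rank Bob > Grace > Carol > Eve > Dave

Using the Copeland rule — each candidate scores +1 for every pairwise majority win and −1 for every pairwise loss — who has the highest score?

Pairwise results:
  Dave vs Carol: Carol wins 16–12.
  Dave vs Grace: Grace wins 18–10.
  Dave vs Bob: Bob wins 28–0.
  Dave vs Eve: Eve wins 28–0.
  Carol vs Grace: Grace wins 23–5.
  Carol vs Bob: Bob wins 28–0.
  Carol vs Eve: Carol wins 16–12.
  Grace vs Bob: Bob wins 26–2.
  Grace vs Eve: Eve wins 15–13.
  Bob vs Eve: Bob wins 28–0.
Copeland scores (wins − losses):
  Dave: 0 − 4 = -4
  Carol: 2 − 2 = 0
  Grace: 2 − 2 = 0
  Bob: 4 − 0 = 4
  Eve: 2 − 2 = 0
Bob has the best Copeland score.

Bob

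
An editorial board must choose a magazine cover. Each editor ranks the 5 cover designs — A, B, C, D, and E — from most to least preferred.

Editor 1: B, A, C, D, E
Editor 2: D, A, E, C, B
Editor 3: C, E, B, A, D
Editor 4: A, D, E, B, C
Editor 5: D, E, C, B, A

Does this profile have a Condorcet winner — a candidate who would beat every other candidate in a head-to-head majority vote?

No

Head-to-head results (5 voters total):
A vs B: B wins 3–2.
A vs C: A wins 3–2.
A vs D: A wins 3–2.
A vs E: A wins 3–2.
B vs C: C wins 3–2.
B vs D: D wins 3–2.
B vs E: E wins 4–1.
C vs D: D wins 3–2.
C vs E: E wins 3–2.
D vs E: D wins 4–1.
No candidate beats all others: A beats C beats B beats A, a majority cycle.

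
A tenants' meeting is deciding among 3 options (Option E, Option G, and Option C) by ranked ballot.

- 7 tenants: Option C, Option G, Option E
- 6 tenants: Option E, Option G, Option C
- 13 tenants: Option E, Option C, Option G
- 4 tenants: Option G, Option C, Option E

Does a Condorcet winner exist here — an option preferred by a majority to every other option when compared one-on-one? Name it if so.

Head-to-head results (30 voters total):
Option E vs Option G: Option E wins 19–11.
Option E vs Option C: Option E wins 19–11.
Option G vs Option C: Option C wins 20–10.
Option E beats each rival — Option G (19–11), Option C (19–11) — so Option E is the Condorcet winner.

Option E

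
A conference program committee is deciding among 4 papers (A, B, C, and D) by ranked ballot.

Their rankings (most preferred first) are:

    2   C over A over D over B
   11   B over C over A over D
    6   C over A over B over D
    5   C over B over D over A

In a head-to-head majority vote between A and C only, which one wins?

Ballots ranking A above C: 0.
Ballots ranking C above A: 2+11+6+5 = 24.
C wins the head-to-head, 24–0.

C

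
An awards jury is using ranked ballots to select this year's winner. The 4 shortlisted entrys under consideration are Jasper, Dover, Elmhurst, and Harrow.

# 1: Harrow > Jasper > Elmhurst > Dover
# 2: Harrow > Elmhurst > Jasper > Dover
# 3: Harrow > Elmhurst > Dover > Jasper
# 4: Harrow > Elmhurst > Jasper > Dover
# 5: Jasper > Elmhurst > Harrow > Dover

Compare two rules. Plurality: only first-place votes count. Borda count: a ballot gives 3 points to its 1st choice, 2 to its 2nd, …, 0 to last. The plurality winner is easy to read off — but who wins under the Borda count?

Plurality first-place counts: Jasper 1, Dover 0, Elmhurst 0, Harrow 4 → Harrow.
Borda totals: Jasper 7, Dover 1, Elmhurst 9, Harrow 13 → Harrow.

Harrow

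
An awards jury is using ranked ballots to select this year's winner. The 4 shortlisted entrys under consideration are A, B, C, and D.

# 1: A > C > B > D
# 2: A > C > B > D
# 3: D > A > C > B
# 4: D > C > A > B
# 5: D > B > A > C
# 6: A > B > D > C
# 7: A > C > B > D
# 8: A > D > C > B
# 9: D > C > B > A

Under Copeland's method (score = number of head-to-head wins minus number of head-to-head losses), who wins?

A

Pairwise results:
  A vs B: A wins 7–2.
  A vs C: A wins 7–2.
  A vs D: A wins 5–4.
  B vs C: C wins 7–2.
  B vs D: D wins 5–4.
  C vs D: D wins 6–3.
Copeland scores (wins − losses):
  A: 3 − 0 = 3
  B: 0 − 3 = -3
  C: 1 − 2 = -1
  D: 2 − 1 = 1
A has the best Copeland score.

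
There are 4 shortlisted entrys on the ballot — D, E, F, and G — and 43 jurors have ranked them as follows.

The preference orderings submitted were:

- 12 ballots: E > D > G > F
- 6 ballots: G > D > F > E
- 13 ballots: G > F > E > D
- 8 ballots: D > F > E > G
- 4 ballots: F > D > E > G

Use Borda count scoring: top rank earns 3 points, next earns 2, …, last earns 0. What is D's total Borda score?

68

Borda scores:
  D: 12·2 + 6·2 + 13·0 + 8·3 + 4·2 = 68
  E: 12·3 + 6·0 + 13·1 + 8·1 + 4·1 = 61
  F: 12·0 + 6·1 + 13·2 + 8·2 + 4·3 = 60
  G: 12·1 + 6·3 + 13·3 + 8·0 + 4·0 = 69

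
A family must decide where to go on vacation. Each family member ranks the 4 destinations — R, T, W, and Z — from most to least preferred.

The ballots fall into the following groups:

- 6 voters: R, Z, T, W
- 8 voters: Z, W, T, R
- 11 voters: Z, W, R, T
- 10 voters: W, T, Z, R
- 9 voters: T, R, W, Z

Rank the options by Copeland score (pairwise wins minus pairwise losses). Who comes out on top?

Z

Pairwise results:
  R vs T: T wins 27–17.
  R vs W: W wins 29–15.
  R vs Z: Z wins 29–15.
  T vs W: W wins 29–15.
  T vs Z: Z wins 25–19.
  W vs Z: Z wins 25–19.
Copeland scores (wins − losses):
  R: 0 − 3 = -3
  T: 1 − 2 = -1
  W: 2 − 1 = 1
  Z: 3 − 0 = 3
Z has the best Copeland score.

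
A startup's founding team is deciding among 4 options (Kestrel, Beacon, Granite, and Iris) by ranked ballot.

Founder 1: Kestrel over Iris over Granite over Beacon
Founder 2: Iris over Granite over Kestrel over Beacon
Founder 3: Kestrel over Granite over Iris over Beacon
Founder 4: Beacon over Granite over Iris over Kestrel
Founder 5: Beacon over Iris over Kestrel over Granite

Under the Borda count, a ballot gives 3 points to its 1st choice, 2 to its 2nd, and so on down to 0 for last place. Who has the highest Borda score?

Borda scores:
  Kestrel: 3 + 1 + 3 + 0 + 1 = 8
  Beacon: 0 + 0 + 0 + 3 + 3 = 6
  Granite: 1 + 2 + 2 + 2 + 0 = 7
  Iris: 2 + 3 + 1 + 1 + 2 = 9
Iris has the highest total.

Iris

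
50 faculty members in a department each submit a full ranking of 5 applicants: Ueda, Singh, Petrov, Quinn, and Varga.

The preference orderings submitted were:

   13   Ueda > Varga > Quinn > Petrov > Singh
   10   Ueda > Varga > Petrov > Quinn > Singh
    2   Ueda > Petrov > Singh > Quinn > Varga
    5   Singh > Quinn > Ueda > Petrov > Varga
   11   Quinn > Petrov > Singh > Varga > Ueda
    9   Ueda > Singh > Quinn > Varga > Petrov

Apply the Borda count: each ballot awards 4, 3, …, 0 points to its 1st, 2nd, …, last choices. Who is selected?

Borda scores:
  Ueda: 13·4 + 10·4 + 2·4 + 5·2 + 11·0 + 9·4 = 146
  Singh: 13·0 + 10·0 + 2·2 + 5·4 + 11·2 + 9·3 = 73
  Petrov: 13·1 + 10·2 + 2·3 + 5·1 + 11·3 + 9·0 = 77
  Quinn: 13·2 + 10·1 + 2·1 + 5·3 + 11·4 + 9·2 = 115
  Varga: 13·3 + 10·3 + 2·0 + 5·0 + 11·1 + 9·1 = 89
Ueda has the highest total.

Ueda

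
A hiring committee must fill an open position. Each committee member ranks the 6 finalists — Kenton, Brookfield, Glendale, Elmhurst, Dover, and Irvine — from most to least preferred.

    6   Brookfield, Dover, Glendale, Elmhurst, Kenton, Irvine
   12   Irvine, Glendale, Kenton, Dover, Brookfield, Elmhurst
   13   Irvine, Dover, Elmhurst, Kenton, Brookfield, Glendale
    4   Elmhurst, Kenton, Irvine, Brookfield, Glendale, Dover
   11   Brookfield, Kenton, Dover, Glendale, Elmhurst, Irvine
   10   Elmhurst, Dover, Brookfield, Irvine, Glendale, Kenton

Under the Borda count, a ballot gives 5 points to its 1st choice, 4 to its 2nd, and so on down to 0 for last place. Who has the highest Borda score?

Borda scores:
  Kenton: 6·1 + 12·3 + 13·2 + 4·4 + 11·4 + 10·0 = 128
  Brookfield: 6·5 + 12·1 + 13·1 + 4·2 + 11·5 + 10·3 = 148
  Glendale: 6·3 + 12·4 + 13·0 + 4·1 + 11·2 + 10·1 = 102
  Elmhurst: 6·2 + 12·0 + 13·3 + 4·5 + 11·1 + 10·5 = 132
  Dover: 6·4 + 12·2 + 13·4 + 4·0 + 11·3 + 10·4 = 173
  Irvine: 6·0 + 12·5 + 13·5 + 4·3 + 11·0 + 10·2 = 157
Dover has the highest total.

Dover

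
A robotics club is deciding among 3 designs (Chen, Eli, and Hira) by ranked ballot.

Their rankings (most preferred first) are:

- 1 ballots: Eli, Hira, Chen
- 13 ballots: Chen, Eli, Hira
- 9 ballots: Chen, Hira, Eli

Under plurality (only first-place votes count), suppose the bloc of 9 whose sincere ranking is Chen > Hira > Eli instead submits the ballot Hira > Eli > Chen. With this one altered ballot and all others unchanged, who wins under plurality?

Chen

First-place totals with the altered ballot: Chen 13, Eli 1, Hira 9.
The winner is unchanged: still Chen.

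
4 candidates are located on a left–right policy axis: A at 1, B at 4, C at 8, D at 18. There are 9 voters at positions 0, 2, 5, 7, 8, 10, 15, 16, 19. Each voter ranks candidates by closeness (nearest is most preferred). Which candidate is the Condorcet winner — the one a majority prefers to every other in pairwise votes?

C

With single-peaked preferences on a line, the Condorcet winner is the candidate closest to the median voter.
The median voter (position 8) is closest to C at 8.
Check: C vs A — voters closer to C: 7 of 9.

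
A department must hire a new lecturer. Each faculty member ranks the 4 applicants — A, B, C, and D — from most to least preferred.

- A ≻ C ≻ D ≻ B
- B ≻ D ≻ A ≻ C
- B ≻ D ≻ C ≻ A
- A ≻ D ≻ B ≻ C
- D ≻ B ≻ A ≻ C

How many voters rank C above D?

1

Ballots ranking C above D: 1.
Ballots ranking D above C: 4.
So 1 of 5 voters prefer C to D.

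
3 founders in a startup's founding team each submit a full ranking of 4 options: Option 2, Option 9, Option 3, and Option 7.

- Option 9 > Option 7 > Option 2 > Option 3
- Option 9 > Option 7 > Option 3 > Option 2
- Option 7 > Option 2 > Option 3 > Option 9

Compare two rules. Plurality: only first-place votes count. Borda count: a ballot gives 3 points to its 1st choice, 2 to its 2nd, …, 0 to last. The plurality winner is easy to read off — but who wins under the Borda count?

Plurality first-place counts: Option 2 0, Option 9 2, Option 3 0, Option 7 1 → Option 9.
Borda totals: Option 2 3, Option 9 6, Option 3 2, Option 7 7 → Option 7.

Option 7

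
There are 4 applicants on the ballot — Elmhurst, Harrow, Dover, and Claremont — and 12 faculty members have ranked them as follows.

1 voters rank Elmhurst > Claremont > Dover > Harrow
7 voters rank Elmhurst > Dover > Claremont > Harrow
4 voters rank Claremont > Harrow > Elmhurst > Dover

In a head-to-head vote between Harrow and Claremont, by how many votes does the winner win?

12

Ballots ranking Harrow above Claremont: 0.
Ballots ranking Claremont above Harrow: 1+7+4 = 12.
Claremont wins 12–0, a margin of 12.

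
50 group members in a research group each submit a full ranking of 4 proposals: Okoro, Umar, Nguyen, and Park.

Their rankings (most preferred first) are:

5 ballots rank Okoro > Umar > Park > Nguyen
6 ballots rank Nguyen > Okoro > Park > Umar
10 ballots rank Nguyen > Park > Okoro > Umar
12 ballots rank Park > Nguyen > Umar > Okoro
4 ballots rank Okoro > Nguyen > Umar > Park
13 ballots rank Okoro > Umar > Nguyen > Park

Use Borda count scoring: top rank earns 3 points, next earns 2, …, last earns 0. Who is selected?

Borda scores:
  Okoro: 5·3 + 6·2 + 10·1 + 12·0 + 4·3 + 13·3 = 88
  Umar: 5·2 + 6·0 + 10·0 + 12·1 + 4·1 + 13·2 = 52
  Nguyen: 5·0 + 6·3 + 10·3 + 12·2 + 4·2 + 13·1 = 93
  Park: 5·1 + 6·1 + 10·2 + 12·3 + 4·0 + 13·0 = 67
Nguyen has the highest total.

Nguyen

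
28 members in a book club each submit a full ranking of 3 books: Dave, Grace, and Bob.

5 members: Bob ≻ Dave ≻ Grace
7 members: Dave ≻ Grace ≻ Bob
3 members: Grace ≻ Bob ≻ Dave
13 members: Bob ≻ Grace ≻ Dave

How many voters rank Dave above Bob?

Ballots ranking Dave above Bob: 7.
Ballots ranking Bob above Dave: 5+3+13 = 21.
So 7 of 28 voters prefer Dave to Bob.

7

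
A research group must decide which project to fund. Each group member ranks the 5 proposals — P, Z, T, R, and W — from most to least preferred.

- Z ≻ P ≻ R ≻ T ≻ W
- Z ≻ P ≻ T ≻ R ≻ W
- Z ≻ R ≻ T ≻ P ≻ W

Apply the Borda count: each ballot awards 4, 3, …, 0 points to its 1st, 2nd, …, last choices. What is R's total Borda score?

Borda scores:
  P: 3 + 3 + 1 = 7
  Z: 4 + 4 + 4 = 12
  T: 1 + 2 + 2 = 5
  R: 2 + 1 + 3 = 6
  W: 0 + 0 + 0 = 0

6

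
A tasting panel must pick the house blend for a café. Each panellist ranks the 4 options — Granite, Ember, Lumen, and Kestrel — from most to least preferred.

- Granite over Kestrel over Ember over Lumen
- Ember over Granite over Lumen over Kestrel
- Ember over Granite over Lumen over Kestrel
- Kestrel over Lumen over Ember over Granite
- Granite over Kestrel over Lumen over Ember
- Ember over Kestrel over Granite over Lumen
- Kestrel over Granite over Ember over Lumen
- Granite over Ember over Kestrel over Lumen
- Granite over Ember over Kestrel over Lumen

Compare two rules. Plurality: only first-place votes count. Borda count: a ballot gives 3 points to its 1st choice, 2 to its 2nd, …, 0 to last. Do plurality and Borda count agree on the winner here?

Yes

Plurality first-place counts: Granite 4, Ember 3, Lumen 0, Kestrel 2 → Granite.
Borda totals: Granite 19, Ember 16, Lumen 5, Kestrel 14 → Granite.
The two rules agree on Granite.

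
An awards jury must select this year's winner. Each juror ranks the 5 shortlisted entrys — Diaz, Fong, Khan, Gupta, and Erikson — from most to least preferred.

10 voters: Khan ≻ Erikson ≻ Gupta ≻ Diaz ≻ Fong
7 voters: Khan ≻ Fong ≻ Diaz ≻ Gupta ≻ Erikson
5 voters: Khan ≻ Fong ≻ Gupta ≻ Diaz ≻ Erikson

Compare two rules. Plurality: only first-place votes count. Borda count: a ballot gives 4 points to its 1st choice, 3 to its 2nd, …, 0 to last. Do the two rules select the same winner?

Plurality first-place counts: Diaz 0, Fong 0, Khan 22, Gupta 0, Erikson 0 → Khan.
Borda totals: Diaz 29, Fong 36, Khan 88, Gupta 37, Erikson 30 → Khan.
The two rules agree on Khan.

Yes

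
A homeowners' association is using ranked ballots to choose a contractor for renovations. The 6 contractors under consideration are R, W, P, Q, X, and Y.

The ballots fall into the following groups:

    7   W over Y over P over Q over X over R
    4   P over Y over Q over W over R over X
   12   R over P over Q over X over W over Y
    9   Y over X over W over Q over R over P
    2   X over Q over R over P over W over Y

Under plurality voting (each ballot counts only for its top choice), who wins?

First-place vote totals:
  R: 12
  W: 7
  P: 4
  Q: 0
  X: 2
  Y: 9
R has the most first-place votes.

R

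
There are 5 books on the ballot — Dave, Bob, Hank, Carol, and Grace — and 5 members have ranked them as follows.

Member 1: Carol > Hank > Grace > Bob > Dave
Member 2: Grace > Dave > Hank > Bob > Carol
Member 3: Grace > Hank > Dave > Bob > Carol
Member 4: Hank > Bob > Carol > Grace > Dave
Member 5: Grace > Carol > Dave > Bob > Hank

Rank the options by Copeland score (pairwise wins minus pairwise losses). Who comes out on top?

Pairwise results:
  Dave vs Bob: Dave wins 3–2.
  Dave vs Hank: Hank wins 3–2.
  Dave vs Carol: Carol wins 3–2.
  Dave vs Grace: Grace wins 5–0.
  Bob vs Hank: Hank wins 4–1.
  Bob vs Carol: Bob wins 3–2.
  Bob vs Grace: Grace wins 4–1.
  Hank vs Carol: Hank wins 3–2.
  Hank vs Grace: Grace wins 3–2.
  Carol vs Grace: Grace wins 3–2.
Copeland scores (wins − losses):
  Dave: 1 − 3 = -2
  Bob: 1 − 3 = -2
  Hank: 3 − 1 = 2
  Carol: 1 − 3 = -2
  Grace: 4 − 0 = 4
Grace has the best Copeland score.

Grace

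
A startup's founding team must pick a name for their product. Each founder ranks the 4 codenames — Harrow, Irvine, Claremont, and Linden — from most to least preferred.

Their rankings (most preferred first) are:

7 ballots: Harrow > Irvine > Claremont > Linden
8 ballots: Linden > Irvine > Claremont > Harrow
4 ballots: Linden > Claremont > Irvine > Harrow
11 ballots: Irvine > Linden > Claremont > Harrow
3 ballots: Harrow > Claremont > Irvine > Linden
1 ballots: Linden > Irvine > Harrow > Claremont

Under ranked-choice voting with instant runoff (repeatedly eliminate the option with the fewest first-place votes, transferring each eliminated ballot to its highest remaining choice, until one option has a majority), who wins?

Irvine

Round 1: Linden 13, Irvine 11, Harrow 10, Claremont 0. Claremont has the fewest and is eliminated.
Round 2: Linden 13, Irvine 11, Harrow 10. Harrow has the fewest and is eliminated.
Round 3: Irvine 21, Linden 13. Irvine has a majority.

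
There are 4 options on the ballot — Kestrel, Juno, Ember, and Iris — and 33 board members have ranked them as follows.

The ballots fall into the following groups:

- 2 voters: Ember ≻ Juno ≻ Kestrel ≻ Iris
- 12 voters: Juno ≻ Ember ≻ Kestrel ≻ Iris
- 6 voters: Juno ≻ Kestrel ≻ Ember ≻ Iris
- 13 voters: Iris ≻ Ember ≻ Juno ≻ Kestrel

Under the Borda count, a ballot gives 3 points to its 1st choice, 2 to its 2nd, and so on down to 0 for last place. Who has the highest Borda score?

Juno

Borda scores:
  Kestrel: 2·1 + 12·1 + 6·2 + 13·0 = 26
  Juno: 2·2 + 12·3 + 6·3 + 13·1 = 71
  Ember: 2·3 + 12·2 + 6·1 + 13·2 = 62
  Iris: 2·0 + 12·0 + 6·0 + 13·3 = 39
Juno has the highest total.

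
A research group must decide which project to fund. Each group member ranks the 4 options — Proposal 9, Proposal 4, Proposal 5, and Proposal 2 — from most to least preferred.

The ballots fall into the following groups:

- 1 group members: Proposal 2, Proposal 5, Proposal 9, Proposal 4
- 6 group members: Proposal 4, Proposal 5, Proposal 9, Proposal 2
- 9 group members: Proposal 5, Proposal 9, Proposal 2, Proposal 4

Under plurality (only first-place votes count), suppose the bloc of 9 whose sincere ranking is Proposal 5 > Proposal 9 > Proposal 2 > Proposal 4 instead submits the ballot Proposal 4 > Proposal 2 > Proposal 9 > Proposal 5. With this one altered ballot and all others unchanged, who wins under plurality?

First-place totals with the altered ballot: Proposal 9 0, Proposal 4 15, Proposal 5 0, Proposal 2 1.
The switch changes the winner from Proposal 5 to Proposal 4.

Proposal 4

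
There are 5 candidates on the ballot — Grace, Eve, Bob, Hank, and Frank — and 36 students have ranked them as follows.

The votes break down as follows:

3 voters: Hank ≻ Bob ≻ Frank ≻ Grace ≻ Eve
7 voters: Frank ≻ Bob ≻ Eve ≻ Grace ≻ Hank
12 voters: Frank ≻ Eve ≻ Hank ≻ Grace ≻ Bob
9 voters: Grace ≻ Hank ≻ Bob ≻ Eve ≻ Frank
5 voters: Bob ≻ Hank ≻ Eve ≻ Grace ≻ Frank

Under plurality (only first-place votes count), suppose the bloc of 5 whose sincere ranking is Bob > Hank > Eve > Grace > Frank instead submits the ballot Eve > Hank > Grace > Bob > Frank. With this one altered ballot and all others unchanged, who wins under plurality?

Frank

First-place totals with the altered ballot: Grace 9, Eve 5, Bob 0, Hank 3, Frank 19.
The winner is unchanged: still Frank.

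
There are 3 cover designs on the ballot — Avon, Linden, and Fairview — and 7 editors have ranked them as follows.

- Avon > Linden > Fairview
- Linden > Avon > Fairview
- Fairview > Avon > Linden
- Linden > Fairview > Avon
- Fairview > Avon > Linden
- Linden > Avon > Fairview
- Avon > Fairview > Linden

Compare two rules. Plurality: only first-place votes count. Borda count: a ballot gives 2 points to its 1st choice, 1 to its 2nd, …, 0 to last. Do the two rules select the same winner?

No

Plurality first-place counts: Avon 2, Linden 3, Fairview 2 → Linden.
Borda totals: Avon 8, Linden 7, Fairview 6 → Avon.
The two rules disagree: plurality picks Linden, Borda picks Avon.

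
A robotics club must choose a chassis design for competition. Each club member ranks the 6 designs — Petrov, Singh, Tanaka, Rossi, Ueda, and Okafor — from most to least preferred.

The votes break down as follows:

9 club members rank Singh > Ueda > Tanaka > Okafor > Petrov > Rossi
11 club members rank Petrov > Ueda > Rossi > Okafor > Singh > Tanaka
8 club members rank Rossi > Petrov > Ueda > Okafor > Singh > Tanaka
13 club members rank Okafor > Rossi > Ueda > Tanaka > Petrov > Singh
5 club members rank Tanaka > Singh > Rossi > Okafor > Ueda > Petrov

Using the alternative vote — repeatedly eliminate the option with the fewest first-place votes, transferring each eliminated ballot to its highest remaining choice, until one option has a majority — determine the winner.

Petrov

Round 1: Okafor 13, Petrov 11, Singh 9, Rossi 8, Tanaka 5, Ueda 0. Ueda has the fewest and is eliminated.
Round 2: Okafor 13, Petrov 11, Singh 9, Rossi 8, Tanaka 5. Tanaka has the fewest and is eliminated.
Round 3: Singh 14, Okafor 13, Petrov 11, Rossi 8. Rossi has the fewest and is eliminated.
Round 4: Petrov 19, Singh 14, Okafor 13. Okafor has the fewest and is eliminated.
Round 5: Petrov 32, Singh 14. Petrov has a majority.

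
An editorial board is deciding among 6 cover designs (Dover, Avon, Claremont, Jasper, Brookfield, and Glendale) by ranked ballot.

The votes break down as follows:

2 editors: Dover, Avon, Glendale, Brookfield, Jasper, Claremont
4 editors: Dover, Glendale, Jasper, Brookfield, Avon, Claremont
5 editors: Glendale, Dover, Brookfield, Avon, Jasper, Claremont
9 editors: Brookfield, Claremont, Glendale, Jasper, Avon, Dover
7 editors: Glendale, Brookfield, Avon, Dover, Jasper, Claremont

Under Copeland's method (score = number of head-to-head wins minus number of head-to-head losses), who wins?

Pairwise results:
  Dover vs Avon: Avon wins 16–11.
  Dover vs Claremont: Dover wins 18–9.
  Dover vs Jasper: Dover wins 18–9.
  Dover vs Brookfield: Brookfield wins 16–11.
  Dover vs Glendale: Glendale wins 21–6.
  Avon vs Claremont: Avon wins 18–9.
  Avon vs Jasper: Avon wins 14–13.
  Avon vs Brookfield: Brookfield wins 25–2.
  Avon vs Glendale: Glendale wins 25–2.
  Claremont vs Jasper: Jasper wins 18–9.
  Claremont vs Brookfield: Brookfield wins 27–0.
  Claremont vs Glendale: Glendale wins 18–9.
  Jasper vs Brookfield: Brookfield wins 23–4.
  Jasper vs Glendale: Glendale wins 27–0.
  Brookfield vs Glendale: Glendale wins 18–9.
Copeland scores (wins − losses):
  Dover: 2 − 3 = -1
  Avon: 3 − 2 = 1
  Claremont: 0 − 5 = -5
  Jasper: 1 − 4 = -3
  Brookfield: 4 − 1 = 3
  Glendale: 5 − 0 = 5
Glendale has the best Copeland score.

Glendale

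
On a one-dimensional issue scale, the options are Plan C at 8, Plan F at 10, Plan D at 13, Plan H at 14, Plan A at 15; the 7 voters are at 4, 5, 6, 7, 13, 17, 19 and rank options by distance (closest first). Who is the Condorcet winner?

Plan C

With single-peaked preferences on a line, the Condorcet winner is the candidate closest to the median voter.
The median voter (position 7) is closest to Plan C at 8.
Check: Plan C vs Plan A — voters closer to Plan C: 4 of 7.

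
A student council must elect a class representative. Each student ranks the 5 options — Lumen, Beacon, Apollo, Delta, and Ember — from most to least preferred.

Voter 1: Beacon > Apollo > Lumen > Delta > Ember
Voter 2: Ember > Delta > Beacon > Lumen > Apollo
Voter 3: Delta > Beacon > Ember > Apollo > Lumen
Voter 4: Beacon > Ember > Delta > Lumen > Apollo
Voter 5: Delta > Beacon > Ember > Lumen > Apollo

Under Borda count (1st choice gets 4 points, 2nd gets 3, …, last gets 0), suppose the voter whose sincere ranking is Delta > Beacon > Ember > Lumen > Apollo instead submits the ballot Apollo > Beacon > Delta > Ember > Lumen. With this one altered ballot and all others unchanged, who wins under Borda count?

Borda totals with the altered ballot: Lumen 4, Beacon 16, Apollo 8, Delta 12, Ember 10.
The winner is unchanged: still Beacon.

Beacon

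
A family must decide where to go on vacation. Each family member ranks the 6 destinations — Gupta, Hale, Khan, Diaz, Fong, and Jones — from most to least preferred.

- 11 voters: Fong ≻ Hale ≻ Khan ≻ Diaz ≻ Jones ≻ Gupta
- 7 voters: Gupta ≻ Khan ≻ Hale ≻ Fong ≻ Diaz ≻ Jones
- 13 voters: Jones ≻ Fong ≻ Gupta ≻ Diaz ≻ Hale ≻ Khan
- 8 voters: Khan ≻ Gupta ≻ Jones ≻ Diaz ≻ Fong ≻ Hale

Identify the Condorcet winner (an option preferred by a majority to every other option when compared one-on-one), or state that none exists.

Head-to-head results (39 voters total):
Gupta vs Hale: Gupta wins 28–11.
Gupta vs Khan: Gupta wins 20–19.
Gupta vs Diaz: Gupta wins 28–11.
Gupta vs Fong: Fong wins 24–15.
Gupta vs Jones: Jones wins 24–15.
Hale vs Khan: Hale wins 24–15.
Hale vs Diaz: Diaz wins 21–18.
Hale vs Fong: Fong wins 32–7.
Hale vs Jones: Jones wins 21–18.
Khan vs Diaz: Khan wins 26–13.
Khan vs Fong: Fong wins 24–15.
Khan vs Jones: Khan wins 26–13.
Diaz vs Fong: Fong wins 31–8.
Diaz vs Jones: Jones wins 21–18.
Fong vs Jones: Jones wins 21–18.
No candidate beats all others: Gupta beats Khan beats Jones beats Gupta, a majority cycle.

None — there is no Condorcet winner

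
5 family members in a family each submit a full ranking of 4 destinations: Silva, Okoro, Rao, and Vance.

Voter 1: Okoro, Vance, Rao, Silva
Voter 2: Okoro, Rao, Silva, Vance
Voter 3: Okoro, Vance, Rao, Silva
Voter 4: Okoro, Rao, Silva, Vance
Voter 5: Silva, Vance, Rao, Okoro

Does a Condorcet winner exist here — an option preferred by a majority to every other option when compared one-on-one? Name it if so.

Okoro

Head-to-head results (5 voters total):
Silva vs Okoro: Okoro wins 4–1.
Silva vs Rao: Rao wins 4–1.
Silva vs Vance: Silva wins 3–2.
Okoro vs Rao: Okoro wins 4–1.
Okoro vs Vance: Okoro wins 4–1.
Rao vs Vance: Vance wins 3–2.
Okoro beats each rival — Silva (4–1), Rao (4–1), Vance (4–1) — so Okoro is the Condorcet winner.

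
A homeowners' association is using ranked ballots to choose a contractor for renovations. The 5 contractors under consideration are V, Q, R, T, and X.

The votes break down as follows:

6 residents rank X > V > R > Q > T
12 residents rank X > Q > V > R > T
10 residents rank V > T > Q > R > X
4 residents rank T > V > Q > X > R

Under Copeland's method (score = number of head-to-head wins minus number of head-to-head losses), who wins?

X

Pairwise results:
  V vs Q: V wins 20–12.
  V vs R: V wins 32–0.
  V vs T: V wins 28–4.
  V vs X: X wins 18–14.
  Q vs R: Q wins 26–6.
  Q vs T: Q wins 18–14.
  Q vs X: X wins 18–14.
  R vs T: R wins 18–14.
  R vs X: X wins 22–10.
  T vs X: X wins 18–14.
Copeland scores (wins − losses):
  V: 3 − 1 = 2
  Q: 2 − 2 = 0
  R: 1 − 3 = -2
  T: 0 − 4 = -4
  X: 4 − 0 = 4
X has the best Copeland score.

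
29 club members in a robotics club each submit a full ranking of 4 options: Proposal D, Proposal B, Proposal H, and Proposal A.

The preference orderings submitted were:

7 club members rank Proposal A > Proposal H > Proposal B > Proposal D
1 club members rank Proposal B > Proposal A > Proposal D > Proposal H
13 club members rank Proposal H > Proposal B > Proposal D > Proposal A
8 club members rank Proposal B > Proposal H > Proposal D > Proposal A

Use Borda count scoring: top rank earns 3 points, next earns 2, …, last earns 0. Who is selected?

Proposal H

Borda scores:
  Proposal D: 7·0 + 1 + 13·1 + 8·1 = 22
  Proposal B: 7·1 + 3 + 13·2 + 8·3 = 60
  Proposal H: 7·2 + 0 + 13·3 + 8·2 = 69
  Proposal A: 7·3 + 2 + 13·0 + 8·0 = 23
Proposal H has the highest total.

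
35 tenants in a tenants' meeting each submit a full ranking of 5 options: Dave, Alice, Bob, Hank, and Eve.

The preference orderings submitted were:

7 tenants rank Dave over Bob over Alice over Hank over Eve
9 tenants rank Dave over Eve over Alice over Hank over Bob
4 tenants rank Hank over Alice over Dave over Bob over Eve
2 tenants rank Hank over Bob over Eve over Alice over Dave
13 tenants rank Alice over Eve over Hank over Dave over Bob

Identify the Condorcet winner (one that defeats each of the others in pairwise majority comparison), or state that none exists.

Head-to-head results (35 voters total):
Dave vs Alice: Alice wins 19–16.
Dave vs Bob: Dave wins 33–2.
Dave vs Hank: Hank wins 19–16.
Dave vs Eve: Dave wins 20–15.
Alice vs Bob: Alice wins 26–9.
Alice vs Hank: Alice wins 29–6.
Alice vs Eve: Alice wins 24–11.
Bob vs Hank: Hank wins 28–7.
Bob vs Eve: Eve wins 22–13.
Hank vs Eve: Eve wins 22–13.
Alice beats each rival — Dave (19–16), Bob (26–9), Hank (29–6), Eve (24–11) — so Alice is the Condorcet winner.

Alice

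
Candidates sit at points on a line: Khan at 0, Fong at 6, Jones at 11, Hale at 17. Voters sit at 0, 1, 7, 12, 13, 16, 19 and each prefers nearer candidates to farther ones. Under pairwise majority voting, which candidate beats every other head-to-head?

With single-peaked preferences on a line, the Condorcet winner is the candidate closest to the median voter.
The median voter (position 12) is closest to Jones at 11.
Check: Jones vs Fong — voters closer to Jones: 4 of 7.

Jones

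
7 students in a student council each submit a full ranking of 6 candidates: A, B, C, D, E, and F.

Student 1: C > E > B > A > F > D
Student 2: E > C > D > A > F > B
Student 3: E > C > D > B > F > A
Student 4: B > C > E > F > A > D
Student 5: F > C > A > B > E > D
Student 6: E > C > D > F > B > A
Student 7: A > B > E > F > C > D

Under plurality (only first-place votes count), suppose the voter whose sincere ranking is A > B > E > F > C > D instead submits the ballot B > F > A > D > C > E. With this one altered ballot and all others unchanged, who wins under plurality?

First-place totals with the altered ballot: A 0, B 2, C 1, D 0, E 3, F 1.
The winner is unchanged: still E.

E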